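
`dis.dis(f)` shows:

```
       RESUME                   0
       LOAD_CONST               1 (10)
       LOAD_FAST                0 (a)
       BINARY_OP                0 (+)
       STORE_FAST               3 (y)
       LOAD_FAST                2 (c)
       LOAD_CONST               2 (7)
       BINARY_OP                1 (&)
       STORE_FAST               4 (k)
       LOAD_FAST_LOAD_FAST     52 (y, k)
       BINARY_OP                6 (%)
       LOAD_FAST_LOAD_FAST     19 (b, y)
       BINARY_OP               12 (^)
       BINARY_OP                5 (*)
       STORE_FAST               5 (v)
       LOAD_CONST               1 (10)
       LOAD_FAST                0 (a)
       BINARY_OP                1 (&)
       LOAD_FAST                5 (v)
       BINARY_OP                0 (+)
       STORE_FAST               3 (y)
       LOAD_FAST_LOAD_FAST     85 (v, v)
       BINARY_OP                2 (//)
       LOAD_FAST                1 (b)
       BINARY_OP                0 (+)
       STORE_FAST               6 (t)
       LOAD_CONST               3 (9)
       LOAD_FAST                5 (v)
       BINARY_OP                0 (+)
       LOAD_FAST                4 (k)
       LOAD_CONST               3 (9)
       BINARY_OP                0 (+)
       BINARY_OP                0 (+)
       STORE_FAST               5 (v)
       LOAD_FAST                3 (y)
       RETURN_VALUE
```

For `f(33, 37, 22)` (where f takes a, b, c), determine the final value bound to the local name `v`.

LOAD_CONST → push 10. Stack: [10]
LOAD_FAST a → push 33. Stack: [10, 33]
BINARY_OP + → 10 + 33 = 43. Stack: [43]
STORE_FAST y → y=43. Stack: []
LOAD_FAST c → push 22. Stack: [22]
LOAD_CONST → push 7. Stack: [22, 7]
BINARY_OP & → 22 & 7 = 6. Stack: [6]
STORE_FAST k → k=6. Stack: []
LOAD_FAST_LOAD_FAST y,k → push 43,6. Stack: [43, 6]
BINARY_OP % → 43 % 6 = 1. Stack: [1]
LOAD_FAST_LOAD_FAST b,y → push 37,43. Stack: [1, 37, 43]
BINARY_OP ^ → 37 ^ 43 = 14. Stack: [1, 14]
BINARY_OP * → 1 * 14 = 14. Stack: [14]
STORE_FAST v → v=14. Stack: []
LOAD_CONST → push 10. Stack: [10]
LOAD_FAST a → push 33. Stack: [10, 33]
BINARY_OP & → 10 & 33 = 0. Stack: [0]
LOAD_FAST v → push 14. Stack: [0, 14]
BINARY_OP + → 0 + 14 = 14. Stack: [14]
STORE_FAST y → y=14. Stack: []
LOAD_FAST_LOAD_FAST v,v → push 14,14. Stack: [14, 14]
BINARY_OP // → 14 // 14 = 1. Stack: [1]
LOAD_FAST b → push 37. Stack: [1, 37]
BINARY_OP + → 1 + 37 = 38. Stack: [38]
STORE_FAST t → t=38. Stack: []
LOAD_CONST → push 9. Stack: [9]
LOAD_FAST v → push 14. Stack: [9, 14]
BINARY_OP + → 9 + 14 = 23. Stack: [23]
LOAD_FAST k → push 6. Stack: [23, 6]
LOAD_CONST → push 9. Stack: [23, 6, 9]
BINARY_OP + → 6 + 9 = 15. Stack: [23, 15]
BINARY_OP + → 23 + 15 = 38. Stack: [38]
STORE_FAST v → v=38. Stack: []
LOAD_FAST y → push 14. Stack: [14]
RETURN_VALUE → return 14.

38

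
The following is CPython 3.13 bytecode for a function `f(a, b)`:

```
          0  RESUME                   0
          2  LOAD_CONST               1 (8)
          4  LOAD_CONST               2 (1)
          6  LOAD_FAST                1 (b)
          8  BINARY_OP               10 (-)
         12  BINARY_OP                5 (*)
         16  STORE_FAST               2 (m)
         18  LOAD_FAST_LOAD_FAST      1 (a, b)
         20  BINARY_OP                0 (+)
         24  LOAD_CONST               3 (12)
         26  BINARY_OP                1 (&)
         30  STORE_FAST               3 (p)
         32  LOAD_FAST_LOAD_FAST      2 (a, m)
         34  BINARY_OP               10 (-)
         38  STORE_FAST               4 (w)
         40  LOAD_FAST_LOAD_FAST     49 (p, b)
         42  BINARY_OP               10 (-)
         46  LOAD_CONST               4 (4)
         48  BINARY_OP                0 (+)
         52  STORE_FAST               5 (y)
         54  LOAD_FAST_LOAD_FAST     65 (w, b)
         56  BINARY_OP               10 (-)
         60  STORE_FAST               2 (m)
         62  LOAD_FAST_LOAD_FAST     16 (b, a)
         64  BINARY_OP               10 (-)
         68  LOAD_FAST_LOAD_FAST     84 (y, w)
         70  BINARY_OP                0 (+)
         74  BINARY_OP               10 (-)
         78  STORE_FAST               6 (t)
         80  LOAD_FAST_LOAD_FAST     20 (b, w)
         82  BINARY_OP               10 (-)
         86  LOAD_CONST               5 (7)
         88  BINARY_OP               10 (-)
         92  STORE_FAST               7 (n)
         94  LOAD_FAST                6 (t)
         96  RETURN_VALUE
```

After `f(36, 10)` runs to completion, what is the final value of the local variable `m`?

98

LOAD_CONST → push 8. Stack: [8]
LOAD_CONST → push 1. Stack: [8, 1]
LOAD_FAST b → push 10. Stack: [8, 1, 10]
BINARY_OP - → 1 - 10 = -9. Stack: [8, -9]
BINARY_OP * → 8 * -9 = -72. Stack: [-72]
STORE_FAST m → m=-72. Stack: []
LOAD_FAST_LOAD_FAST a,b → push 36,10. Stack: [36, 10]
BINARY_OP + → 36 + 10 = 46. Stack: [46]
LOAD_CONST → push 12. Stack: [46, 12]
BINARY_OP & → 46 & 12 = 12. Stack: [12]
STORE_FAST p → p=12. Stack: []
LOAD_FAST_LOAD_FAST a,m → push 36,-72. Stack: [36, -72]
BINARY_OP - → 36 - -72 = 108. Stack: [108]
STORE_FAST w → w=108. Stack: []
LOAD_FAST_LOAD_FAST p,b → push 12,10. Stack: [12, 10]
BINARY_OP - → 12 - 10 = 2. Stack: [2]
LOAD_CONST → push 4. Stack: [2, 4]
BINARY_OP + → 2 + 4 = 6. Stack: [6]
STORE_FAST y → y=6. Stack: []
LOAD_FAST_LOAD_FAST w,b → push 108,10. Stack: [108, 10]
BINARY_OP - → 108 - 10 = 98. Stack: [98]
STORE_FAST m → m=98. Stack: []
LOAD_FAST_LOAD_FAST b,a → push 10,36. Stack: [10, 36]
BINARY_OP - → 10 - 36 = -26. Stack: [-26]
LOAD_FAST_LOAD_FAST y,w → push 6,108. Stack: [-26, 6, 108]
BINARY_OP + → 6 + 108 = 114. Stack: [-26, 114]
BINARY_OP - → -26 - 114 = -140. Stack: [-140]
STORE_FAST t → t=-140. Stack: []
LOAD_FAST_LOAD_FAST b,w → push 10,108. Stack: [10, 108]
BINARY_OP - → 10 - 108 = -98. Stack: [-98]
LOAD_CONST → push 7. Stack: [-98, 7]
BINARY_OP - → -98 - 7 = -105. Stack: [-105]
STORE_FAST n → n=-105. Stack: []
LOAD_FAST t → push -140. Stack: [-140]
RETURN_VALUE → return -140.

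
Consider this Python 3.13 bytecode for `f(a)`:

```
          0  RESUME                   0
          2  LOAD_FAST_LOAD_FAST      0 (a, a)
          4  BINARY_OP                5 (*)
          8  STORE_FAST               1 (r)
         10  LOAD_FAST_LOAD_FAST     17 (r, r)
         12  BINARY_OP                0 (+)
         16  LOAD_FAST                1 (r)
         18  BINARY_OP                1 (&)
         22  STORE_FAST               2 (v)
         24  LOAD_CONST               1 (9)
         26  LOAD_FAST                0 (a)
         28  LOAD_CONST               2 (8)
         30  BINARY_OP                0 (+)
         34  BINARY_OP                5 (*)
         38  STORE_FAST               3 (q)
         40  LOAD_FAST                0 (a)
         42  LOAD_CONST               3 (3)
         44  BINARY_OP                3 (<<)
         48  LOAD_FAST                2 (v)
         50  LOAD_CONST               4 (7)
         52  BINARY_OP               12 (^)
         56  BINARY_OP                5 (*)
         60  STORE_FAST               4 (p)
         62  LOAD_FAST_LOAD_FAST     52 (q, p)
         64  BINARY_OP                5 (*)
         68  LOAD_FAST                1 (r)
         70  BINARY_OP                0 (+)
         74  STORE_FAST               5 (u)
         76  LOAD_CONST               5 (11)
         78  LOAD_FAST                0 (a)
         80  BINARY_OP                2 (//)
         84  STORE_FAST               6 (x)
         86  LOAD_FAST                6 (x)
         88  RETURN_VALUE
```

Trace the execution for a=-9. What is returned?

LOAD_FAST_LOAD_FAST a,a → push -9,-9. Stack: [-9, -9]
BINARY_OP * → -9 * -9 = 81. Stack: [81]
STORE_FAST r → r=81. Stack: []
LOAD_FAST_LOAD_FAST r,r → push 81,81. Stack: [81, 81]
BINARY_OP + → 81 + 81 = 162. Stack: [162]
LOAD_FAST r → push 81. Stack: [162, 81]
BINARY_OP & → 162 & 81 = 0. Stack: [0]
STORE_FAST v → v=0. Stack: []
LOAD_CONST → push 9. Stack: [9]
LOAD_FAST a → push -9. Stack: [9, -9]
LOAD_CONST → push 8. Stack: [9, -9, 8]
BINARY_OP + → -9 + 8 = -1. Stack: [9, -1]
BINARY_OP * → 9 * -1 = -9. Stack: [-9]
STORE_FAST q → q=-9. Stack: []
LOAD_FAST a → push -9. Stack: [-9]
LOAD_CONST → push 3. Stack: [-9, 3]
BINARY_OP << → -9 << 3 = -72. Stack: [-72]
LOAD_FAST v → push 0. Stack: [-72, 0]
LOAD_CONST → push 7. Stack: [-72, 0, 7]
BINARY_OP ^ → 0 ^ 7 = 7. Stack: [-72, 7]
BINARY_OP * → -72 * 7 = -504. Stack: [-504]
STORE_FAST p → p=-504. Stack: []
LOAD_FAST_LOAD_FAST q,p → push -9,-504. Stack: [-9, -504]
BINARY_OP * → -9 * -504 = 4536. Stack: [4536]
LOAD_FAST r → push 81. Stack: [4536, 81]
BINARY_OP + → 4536 + 81 = 4617. Stack: [4617]
STORE_FAST u → u=4617. Stack: []
LOAD_CONST → push 11. Stack: [11]
LOAD_FAST a → push -9. Stack: [11, -9]
BINARY_OP // → 11 // -9 = -2. Stack: [-2]
STORE_FAST x → x=-2. Stack: []
LOAD_FAST x → push -2. Stack: [-2]
RETURN_VALUE → return -2.

-2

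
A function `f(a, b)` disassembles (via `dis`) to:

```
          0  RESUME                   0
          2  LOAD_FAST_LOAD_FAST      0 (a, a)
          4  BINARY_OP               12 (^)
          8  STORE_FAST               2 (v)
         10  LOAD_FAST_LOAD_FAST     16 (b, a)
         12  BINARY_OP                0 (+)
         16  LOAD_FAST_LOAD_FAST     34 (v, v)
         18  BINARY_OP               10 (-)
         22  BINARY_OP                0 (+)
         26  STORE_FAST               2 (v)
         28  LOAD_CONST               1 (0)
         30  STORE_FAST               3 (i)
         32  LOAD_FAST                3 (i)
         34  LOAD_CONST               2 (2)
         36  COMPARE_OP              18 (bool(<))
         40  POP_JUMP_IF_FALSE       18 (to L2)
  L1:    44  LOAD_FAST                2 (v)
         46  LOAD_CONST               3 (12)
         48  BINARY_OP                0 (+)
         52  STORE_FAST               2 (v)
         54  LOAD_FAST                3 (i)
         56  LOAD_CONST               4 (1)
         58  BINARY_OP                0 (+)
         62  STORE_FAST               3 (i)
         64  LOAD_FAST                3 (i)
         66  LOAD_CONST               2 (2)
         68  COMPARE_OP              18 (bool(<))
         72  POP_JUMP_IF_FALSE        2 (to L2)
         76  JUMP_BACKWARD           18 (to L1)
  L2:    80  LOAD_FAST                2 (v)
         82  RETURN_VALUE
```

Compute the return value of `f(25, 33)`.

LOAD_FAST_LOAD_FAST a,a → push 25,25. Stack: [25, 25]
BINARY_OP ^ → 25 ^ 25 = 0. Stack: [0]
STORE_FAST v → v=0. Stack: []
LOAD_FAST_LOAD_FAST b,a → push 33,25. Stack: [33, 25]
BINARY_OP + → 33 + 25 = 58. Stack: [58]
LOAD_FAST_LOAD_FAST v,v → push 0,0. Stack: [58, 0, 0]
BINARY_OP - → 0 - 0 = 0. Stack: [58, 0]
BINARY_OP + → 58 + 0 = 58. Stack: [58]
STORE_FAST v → v=58. Stack: []
LOAD_CONST → push 0. Stack: [0]
STORE_FAST i → i=0. Stack: []
LOAD_FAST i → push 0. Stack: [0]
LOAD_CONST → push 2. Stack: [0, 2]
COMPARE_OP bool(<) → 0 vs 2 = True. Stack: [True]
POP_JUMP_IF_FALSE → pop True; no jump. Stack: []
LOAD_FAST v → push 58. Stack: [58]
LOAD_CONST → push 12. Stack: [58, 12]
BINARY_OP + → 58 + 12 = 70. Stack: [70]
STORE_FAST v → v=70. Stack: []
LOAD_FAST i → push 0. Stack: [0]
LOAD_CONST → push 1. Stack: [0, 1]
BINARY_OP + → 0 + 1 = 1. Stack: [1]
STORE_FAST i → i=1. Stack: []
LOAD_FAST i → push 1. Stack: [1]
LOAD_CONST → push 2. Stack: [1, 2]
COMPARE_OP bool(<) → 1 vs 2 = True. Stack: [True]
POP_JUMP_IF_FALSE → pop True; no jump. Stack: []
LOAD_FAST v → push 70. Stack: [70]
LOAD_CONST → push 12. Stack: [70, 12]
BINARY_OP + → 70 + 12 = 82. Stack: [82]
STORE_FAST v → v=82. Stack: []
LOAD_FAST i → push 1. Stack: [1]
LOAD_CONST → push 1. Stack: [1, 1]
BINARY_OP + → 1 + 1 = 2. Stack: [2]
STORE_FAST i → i=2. Stack: []
LOAD_FAST i → push 2. Stack: [2]
LOAD_CONST → push 2. Stack: [2, 2]
COMPARE_OP bool(<) → 2 vs 2 = False. Stack: [False]
POP_JUMP_IF_FALSE → pop False; jump. Stack: []
LOAD_FAST v → push 82. Stack: [82]
RETURN_VALUE → return 82.

82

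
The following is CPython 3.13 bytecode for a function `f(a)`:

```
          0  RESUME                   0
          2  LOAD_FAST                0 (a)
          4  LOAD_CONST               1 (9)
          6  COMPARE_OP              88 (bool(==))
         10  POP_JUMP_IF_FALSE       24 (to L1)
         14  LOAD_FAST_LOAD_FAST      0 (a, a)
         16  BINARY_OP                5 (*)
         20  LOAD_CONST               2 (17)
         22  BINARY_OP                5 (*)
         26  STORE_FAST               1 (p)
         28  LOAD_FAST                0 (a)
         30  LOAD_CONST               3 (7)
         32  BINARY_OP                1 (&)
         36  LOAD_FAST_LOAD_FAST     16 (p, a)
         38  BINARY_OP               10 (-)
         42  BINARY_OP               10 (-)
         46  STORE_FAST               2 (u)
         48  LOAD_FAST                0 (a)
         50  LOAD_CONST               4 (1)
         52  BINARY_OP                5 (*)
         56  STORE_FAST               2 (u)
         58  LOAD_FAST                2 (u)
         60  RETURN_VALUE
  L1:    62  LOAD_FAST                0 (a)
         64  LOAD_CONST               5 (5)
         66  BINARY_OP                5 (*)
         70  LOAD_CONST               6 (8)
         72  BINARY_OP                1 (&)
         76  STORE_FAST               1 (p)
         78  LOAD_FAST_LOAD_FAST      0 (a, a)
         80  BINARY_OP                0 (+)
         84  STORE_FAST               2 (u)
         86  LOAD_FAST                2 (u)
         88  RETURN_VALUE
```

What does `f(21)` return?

LOAD_FAST a → push 21. Stack: [21]
LOAD_CONST → push 9. Stack: [21, 9]
COMPARE_OP bool(==) → 21 vs 9 = False. Stack: [False]
POP_JUMP_IF_FALSE → pop False; jump. Stack: []
LOAD_FAST a → push 21. Stack: [21]
LOAD_CONST → push 5. Stack: [21, 5]
BINARY_OP * → 21 * 5 = 105. Stack: [105]
LOAD_CONST → push 8. Stack: [105, 8]
BINARY_OP & → 105 & 8 = 8. Stack: [8]
STORE_FAST p → p=8. Stack: []
LOAD_FAST_LOAD_FAST a,a → push 21,21. Stack: [21, 21]
BINARY_OP + → 21 + 21 = 42. Stack: [42]
STORE_FAST u → u=42. Stack: []
LOAD_FAST u → push 42. Stack: [42]
RETURN_VALUE → return 42.

42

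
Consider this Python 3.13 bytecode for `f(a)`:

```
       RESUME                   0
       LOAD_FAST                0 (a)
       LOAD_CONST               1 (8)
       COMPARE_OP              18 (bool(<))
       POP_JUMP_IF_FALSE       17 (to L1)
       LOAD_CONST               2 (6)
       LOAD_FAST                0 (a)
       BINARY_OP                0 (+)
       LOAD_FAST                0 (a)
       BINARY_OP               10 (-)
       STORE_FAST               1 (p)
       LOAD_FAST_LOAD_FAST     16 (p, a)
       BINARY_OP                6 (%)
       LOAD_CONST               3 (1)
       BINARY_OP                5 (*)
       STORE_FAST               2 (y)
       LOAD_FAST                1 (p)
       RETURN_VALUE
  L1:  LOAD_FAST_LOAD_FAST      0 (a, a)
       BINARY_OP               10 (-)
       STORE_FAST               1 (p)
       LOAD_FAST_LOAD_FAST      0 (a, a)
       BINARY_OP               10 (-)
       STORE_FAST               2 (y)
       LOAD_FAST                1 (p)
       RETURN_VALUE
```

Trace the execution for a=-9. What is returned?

6

LOAD_FAST a → push -9. Stack: [-9]
LOAD_CONST → push 8. Stack: [-9, 8]
COMPARE_OP bool(<) → -9 vs 8 = True. Stack: [True]
POP_JUMP_IF_FALSE → pop True; no jump. Stack: []
LOAD_CONST → push 6. Stack: [6]
LOAD_FAST a → push -9. Stack: [6, -9]
BINARY_OP + → 6 + -9 = -3. Stack: [-3]
LOAD_FAST a → push -9. Stack: [-3, -9]
BINARY_OP - → -3 - -9 = 6. Stack: [6]
STORE_FAST p → p=6. Stack: []
LOAD_FAST_LOAD_FAST p,a → push 6,-9. Stack: [6, -9]
BINARY_OP % → 6 % -9 = -3. Stack: [-3]
LOAD_CONST → push 1. Stack: [-3, 1]
BINARY_OP * → -3 * 1 = -3. Stack: [-3]
STORE_FAST y → y=-3. Stack: []
LOAD_FAST p → push 6. Stack: [6]
RETURN_VALUE → return 6.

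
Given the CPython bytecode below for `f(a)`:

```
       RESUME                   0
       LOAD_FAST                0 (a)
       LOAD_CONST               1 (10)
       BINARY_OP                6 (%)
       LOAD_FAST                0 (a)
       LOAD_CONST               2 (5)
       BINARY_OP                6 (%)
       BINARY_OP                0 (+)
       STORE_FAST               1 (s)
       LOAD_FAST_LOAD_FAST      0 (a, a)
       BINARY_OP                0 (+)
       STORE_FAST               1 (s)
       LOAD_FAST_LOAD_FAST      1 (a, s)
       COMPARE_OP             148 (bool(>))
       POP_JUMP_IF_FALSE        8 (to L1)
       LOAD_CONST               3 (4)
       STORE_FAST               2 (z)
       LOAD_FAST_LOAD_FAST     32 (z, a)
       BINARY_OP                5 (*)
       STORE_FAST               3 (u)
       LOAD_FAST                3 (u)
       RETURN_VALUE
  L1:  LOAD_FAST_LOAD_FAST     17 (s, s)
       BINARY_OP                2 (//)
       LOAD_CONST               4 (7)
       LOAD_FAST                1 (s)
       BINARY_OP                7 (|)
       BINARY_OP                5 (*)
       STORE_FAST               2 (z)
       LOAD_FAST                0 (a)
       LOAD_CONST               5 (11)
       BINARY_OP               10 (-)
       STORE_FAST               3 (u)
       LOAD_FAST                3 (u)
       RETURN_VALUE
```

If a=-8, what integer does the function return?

LOAD_FAST a → push -8. Stack: [-8]
LOAD_CONST → push 10. Stack: [-8, 10]
BINARY_OP % → -8 % 10 = 2. Stack: [2]
LOAD_FAST a → push -8. Stack: [2, -8]
LOAD_CONST → push 5. Stack: [2, -8, 5]
BINARY_OP % → -8 % 5 = 2. Stack: [2, 2]
BINARY_OP + → 2 + 2 = 4. Stack: [4]
STORE_FAST s → s=4. Stack: []
LOAD_FAST_LOAD_FAST a,a → push -8,-8. Stack: [-8, -8]
BINARY_OP + → -8 + -8 = -16. Stack: [-16]
STORE_FAST s → s=-16. Stack: []
LOAD_FAST_LOAD_FAST a,s → push -8,-16. Stack: [-8, -16]
COMPARE_OP bool(>) → -8 vs -16 = True. Stack: [True]
POP_JUMP_IF_FALSE → pop True; no jump. Stack: []
LOAD_CONST → push 4. Stack: [4]
STORE_FAST z → z=4. Stack: []
LOAD_FAST_LOAD_FAST z,a → push 4,-8. Stack: [4, -8]
BINARY_OP * → 4 * -8 = -32. Stack: [-32]
STORE_FAST u → u=-32. Stack: []
LOAD_FAST u → push -32. Stack: [-32]
RETURN_VALUE → return -32.

-32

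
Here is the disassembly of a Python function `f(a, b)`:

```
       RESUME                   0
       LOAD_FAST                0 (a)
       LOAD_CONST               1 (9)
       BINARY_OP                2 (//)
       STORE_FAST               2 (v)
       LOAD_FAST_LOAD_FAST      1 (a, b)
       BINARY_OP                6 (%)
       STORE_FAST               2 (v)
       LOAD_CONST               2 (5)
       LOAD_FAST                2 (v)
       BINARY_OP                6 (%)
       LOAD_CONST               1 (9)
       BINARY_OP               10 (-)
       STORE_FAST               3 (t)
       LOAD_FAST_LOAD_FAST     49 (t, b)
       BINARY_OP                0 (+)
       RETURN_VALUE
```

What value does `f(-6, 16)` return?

12

LOAD_FAST a → push -6. Stack: [-6]
LOAD_CONST → push 9. Stack: [-6, 9]
BINARY_OP // → -6 // 9 = -1. Stack: [-1]
STORE_FAST v → v=-1. Stack: []
LOAD_FAST_LOAD_FAST a,b → push -6,16. Stack: [-6, 16]
BINARY_OP % → -6 % 16 = 10. Stack: [10]
STORE_FAST v → v=10. Stack: []
LOAD_CONST → push 5. Stack: [5]
LOAD_FAST v → push 10. Stack: [5, 10]
BINARY_OP % → 5 % 10 = 5. Stack: [5]
LOAD_CONST → push 9. Stack: [5, 9]
BINARY_OP - → 5 - 9 = -4. Stack: [-4]
STORE_FAST t → t=-4. Stack: []
LOAD_FAST_LOAD_FAST t,b → push -4,16. Stack: [-4, 16]
BINARY_OP + → -4 + 16 = 12. Stack: [12]
RETURN_VALUE → return 12.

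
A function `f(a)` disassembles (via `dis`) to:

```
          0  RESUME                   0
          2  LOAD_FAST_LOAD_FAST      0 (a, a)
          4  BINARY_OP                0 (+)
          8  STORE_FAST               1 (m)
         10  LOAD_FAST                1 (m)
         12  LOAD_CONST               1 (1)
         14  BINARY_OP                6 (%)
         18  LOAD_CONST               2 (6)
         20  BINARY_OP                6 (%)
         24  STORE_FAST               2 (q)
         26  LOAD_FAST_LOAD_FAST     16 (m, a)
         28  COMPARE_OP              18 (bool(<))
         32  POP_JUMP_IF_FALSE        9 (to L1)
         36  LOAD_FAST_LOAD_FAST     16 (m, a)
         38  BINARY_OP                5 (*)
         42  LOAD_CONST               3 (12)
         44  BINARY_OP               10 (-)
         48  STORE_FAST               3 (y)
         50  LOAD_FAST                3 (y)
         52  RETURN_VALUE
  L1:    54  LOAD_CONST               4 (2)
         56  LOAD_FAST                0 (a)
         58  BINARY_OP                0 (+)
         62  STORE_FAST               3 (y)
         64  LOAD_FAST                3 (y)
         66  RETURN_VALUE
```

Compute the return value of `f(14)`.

LOAD_FAST_LOAD_FAST a,a → push 14,14. Stack: [14, 14]
BINARY_OP + → 14 + 14 = 28. Stack: [28]
STORE_FAST m → m=28. Stack: []
LOAD_FAST m → push 28. Stack: [28]
LOAD_CONST → push 1. Stack: [28, 1]
BINARY_OP % → 28 % 1 = 0. Stack: [0]
LOAD_CONST → push 6. Stack: [0, 6]
BINARY_OP % → 0 % 6 = 0. Stack: [0]
STORE_FAST q → q=0. Stack: []
LOAD_FAST_LOAD_FAST m,a → push 28,14. Stack: [28, 14]
COMPARE_OP bool(<) → 28 vs 14 = False. Stack: [False]
POP_JUMP_IF_FALSE → pop False; jump. Stack: []
LOAD_CONST → push 2. Stack: [2]
LOAD_FAST a → push 14. Stack: [2, 14]
BINARY_OP + → 2 + 14 = 16. Stack: [16]
STORE_FAST y → y=16. Stack: []
LOAD_FAST y → push 16. Stack: [16]
RETURN_VALUE → return 16.

16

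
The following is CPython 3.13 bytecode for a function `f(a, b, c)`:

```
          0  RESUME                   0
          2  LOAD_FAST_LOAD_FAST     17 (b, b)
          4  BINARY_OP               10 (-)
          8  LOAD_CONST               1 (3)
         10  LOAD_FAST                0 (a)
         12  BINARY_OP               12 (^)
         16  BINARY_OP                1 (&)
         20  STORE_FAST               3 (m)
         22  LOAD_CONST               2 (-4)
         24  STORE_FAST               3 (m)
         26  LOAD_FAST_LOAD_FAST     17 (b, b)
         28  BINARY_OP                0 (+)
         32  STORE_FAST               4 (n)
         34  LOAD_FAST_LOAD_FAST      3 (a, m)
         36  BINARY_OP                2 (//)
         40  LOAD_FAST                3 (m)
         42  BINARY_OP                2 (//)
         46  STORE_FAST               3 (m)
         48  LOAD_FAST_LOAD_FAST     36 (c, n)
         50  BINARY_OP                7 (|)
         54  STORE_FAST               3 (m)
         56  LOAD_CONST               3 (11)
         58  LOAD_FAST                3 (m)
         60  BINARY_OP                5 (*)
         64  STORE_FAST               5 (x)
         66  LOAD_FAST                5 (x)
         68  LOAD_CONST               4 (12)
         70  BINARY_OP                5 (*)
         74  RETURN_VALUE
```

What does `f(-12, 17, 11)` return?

LOAD_FAST_LOAD_FAST b,b → push 17,17. Stack: [17, 17]
BINARY_OP - → 17 - 17 = 0. Stack: [0]
LOAD_CONST → push 3. Stack: [0, 3]
LOAD_FAST a → push -12. Stack: [0, 3, -12]
BINARY_OP ^ → 3 ^ -12 = -9. Stack: [0, -9]
BINARY_OP & → 0 & -9 = 0. Stack: [0]
STORE_FAST m → m=0. Stack: []
LOAD_CONST → push -4. Stack: [-4]
STORE_FAST m → m=-4. Stack: []
LOAD_FAST_LOAD_FAST b,b → push 17,17. Stack: [17, 17]
BINARY_OP + → 17 + 17 = 34. Stack: [34]
STORE_FAST n → n=34. Stack: []
LOAD_FAST_LOAD_FAST a,m → push -12,-4. Stack: [-12, -4]
BINARY_OP // → -12 // -4 = 3. Stack: [3]
LOAD_FAST m → push -4. Stack: [3, -4]
BINARY_OP // → 3 // -4 = -1. Stack: [-1]
STORE_FAST m → m=-1. Stack: []
LOAD_FAST_LOAD_FAST c,n → push 11,34. Stack: [11, 34]
BINARY_OP | → 11 | 34 = 43. Stack: [43]
STORE_FAST m → m=43. Stack: []
LOAD_CONST → push 11. Stack: [11]
LOAD_FAST m → push 43. Stack: [11, 43]
BINARY_OP * → 11 * 43 = 473. Stack: [473]
STORE_FAST x → x=473. Stack: []
LOAD_FAST x → push 473. Stack: [473]
LOAD_CONST → push 12. Stack: [473, 12]
BINARY_OP * → 473 * 12 = 5676. Stack: [5676]
RETURN_VALUE → return 5676.

5676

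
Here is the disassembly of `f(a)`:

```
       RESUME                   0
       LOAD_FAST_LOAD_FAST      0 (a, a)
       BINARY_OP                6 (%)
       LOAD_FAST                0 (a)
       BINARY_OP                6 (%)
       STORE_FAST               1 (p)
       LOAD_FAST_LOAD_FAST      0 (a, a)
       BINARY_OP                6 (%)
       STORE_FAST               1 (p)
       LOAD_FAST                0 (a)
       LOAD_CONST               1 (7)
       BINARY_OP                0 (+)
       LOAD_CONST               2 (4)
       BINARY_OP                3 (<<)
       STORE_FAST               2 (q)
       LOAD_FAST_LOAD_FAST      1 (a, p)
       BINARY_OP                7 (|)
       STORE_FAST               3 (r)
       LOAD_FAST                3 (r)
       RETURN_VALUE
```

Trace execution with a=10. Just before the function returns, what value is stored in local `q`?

LOAD_FAST_LOAD_FAST a,a → push 10,10. Stack: [10, 10]
BINARY_OP % → 10 % 10 = 0. Stack: [0]
LOAD_FAST a → push 10. Stack: [0, 10]
BINARY_OP % → 0 % 10 = 0. Stack: [0]
STORE_FAST p → p=0. Stack: []
LOAD_FAST_LOAD_FAST a,a → push 10,10. Stack: [10, 10]
BINARY_OP % → 10 % 10 = 0. Stack: [0]
STORE_FAST p → p=0. Stack: []
LOAD_FAST a → push 10. Stack: [10]
LOAD_CONST → push 7. Stack: [10, 7]
BINARY_OP + → 10 + 7 = 17. Stack: [17]
LOAD_CONST → push 4. Stack: [17, 4]
BINARY_OP << → 17 << 4 = 272. Stack: [272]
STORE_FAST q → q=272. Stack: []
LOAD_FAST_LOAD_FAST a,p → push 10,0. Stack: [10, 0]
BINARY_OP | → 10 | 0 = 10. Stack: [10]
STORE_FAST r → r=10. Stack: []
LOAD_FAST r → push 10. Stack: [10]
RETURN_VALUE → return 10.

272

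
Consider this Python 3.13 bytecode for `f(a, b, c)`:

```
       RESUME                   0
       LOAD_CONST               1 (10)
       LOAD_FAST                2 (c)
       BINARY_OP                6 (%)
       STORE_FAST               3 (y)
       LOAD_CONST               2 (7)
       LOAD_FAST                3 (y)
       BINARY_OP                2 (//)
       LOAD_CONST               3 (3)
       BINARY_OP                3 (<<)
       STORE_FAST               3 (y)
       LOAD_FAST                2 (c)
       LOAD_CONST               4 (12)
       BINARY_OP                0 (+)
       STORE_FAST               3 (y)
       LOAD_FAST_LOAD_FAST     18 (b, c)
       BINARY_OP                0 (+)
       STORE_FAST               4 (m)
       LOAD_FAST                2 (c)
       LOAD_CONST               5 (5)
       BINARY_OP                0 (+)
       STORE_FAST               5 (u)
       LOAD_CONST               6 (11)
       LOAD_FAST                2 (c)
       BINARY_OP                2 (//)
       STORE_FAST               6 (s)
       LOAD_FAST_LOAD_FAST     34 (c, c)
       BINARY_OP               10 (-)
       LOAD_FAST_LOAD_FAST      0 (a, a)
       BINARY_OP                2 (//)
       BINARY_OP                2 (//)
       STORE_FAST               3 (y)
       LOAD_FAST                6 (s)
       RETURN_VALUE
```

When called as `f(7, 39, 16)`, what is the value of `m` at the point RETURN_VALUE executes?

LOAD_CONST → push 10. Stack: [10]
LOAD_FAST c → push 16. Stack: [10, 16]
BINARY_OP % → 10 % 16 = 10. Stack: [10]
STORE_FAST y → y=10. Stack: []
LOAD_CONST → push 7. Stack: [7]
LOAD_FAST y → push 10. Stack: [7, 10]
BINARY_OP // → 7 // 10 = 0. Stack: [0]
LOAD_CONST → push 3. Stack: [0, 3]
BINARY_OP << → 0 << 3 = 0. Stack: [0]
STORE_FAST y → y=0. Stack: []
LOAD_FAST c → push 16. Stack: [16]
LOAD_CONST → push 12. Stack: [16, 12]
BINARY_OP + → 16 + 12 = 28. Stack: [28]
STORE_FAST y → y=28. Stack: []
LOAD_FAST_LOAD_FAST b,c → push 39,16. Stack: [39, 16]
BINARY_OP + → 39 + 16 = 55. Stack: [55]
STORE_FAST m → m=55. Stack: []
LOAD_FAST c → push 16. Stack: [16]
LOAD_CONST → push 5. Stack: [16, 5]
BINARY_OP + → 16 + 5 = 21. Stack: [21]
STORE_FAST u → u=21. Stack: []
LOAD_CONST → push 11. Stack: [11]
LOAD_FAST c → push 16. Stack: [11, 16]
BINARY_OP // → 11 // 16 = 0. Stack: [0]
STORE_FAST s → s=0. Stack: []
LOAD_FAST_LOAD_FAST c,c → push 16,16. Stack: [16, 16]
BINARY_OP - → 16 - 16 = 0. Stack: [0]
LOAD_FAST_LOAD_FAST a,a → push 7,7. Stack: [0, 7, 7]
BINARY_OP // → 7 // 7 = 1. Stack: [0, 1]
BINARY_OP // → 0 // 1 = 0. Stack: [0]
STORE_FAST y → y=0. Stack: []
LOAD_FAST s → push 0. Stack: [0]
RETURN_VALUE → return 0.

55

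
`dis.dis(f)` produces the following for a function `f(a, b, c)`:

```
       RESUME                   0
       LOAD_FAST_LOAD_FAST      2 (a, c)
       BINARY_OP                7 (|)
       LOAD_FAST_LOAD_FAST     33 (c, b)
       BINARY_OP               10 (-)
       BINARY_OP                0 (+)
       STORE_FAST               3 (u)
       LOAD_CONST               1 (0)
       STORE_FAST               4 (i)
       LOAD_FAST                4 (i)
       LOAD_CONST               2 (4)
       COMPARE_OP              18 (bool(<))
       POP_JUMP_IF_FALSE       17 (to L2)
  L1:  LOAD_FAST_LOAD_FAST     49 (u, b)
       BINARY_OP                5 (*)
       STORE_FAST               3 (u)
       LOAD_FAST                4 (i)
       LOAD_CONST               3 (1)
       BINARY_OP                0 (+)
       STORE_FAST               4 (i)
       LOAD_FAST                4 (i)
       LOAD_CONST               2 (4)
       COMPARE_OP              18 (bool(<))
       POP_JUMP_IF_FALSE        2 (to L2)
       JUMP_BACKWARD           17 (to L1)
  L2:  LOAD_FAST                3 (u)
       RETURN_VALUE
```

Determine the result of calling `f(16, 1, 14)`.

43

LOAD_FAST_LOAD_FAST a,c → push 16,14. Stack: [16, 14]
BINARY_OP | → 16 | 14 = 30. Stack: [30]
LOAD_FAST_LOAD_FAST c,b → push 14,1. Stack: [30, 14, 1]
BINARY_OP - → 14 - 1 = 13. Stack: [30, 13]
BINARY_OP + → 30 + 13 = 43. Stack: [43]
STORE_FAST u → u=43. Stack: []
LOAD_CONST → push 0. Stack: [0]
STORE_FAST i → i=0. Stack: []
LOAD_FAST i → push 0. Stack: [0]
LOAD_CONST → push 4. Stack: [0, 4]
COMPARE_OP bool(<) → 0 vs 4 = True. Stack: [True]
POP_JUMP_IF_FALSE → pop True; no jump. Stack: []
LOAD_FAST_LOAD_FAST u,b → push 43,1. Stack: [43, 1]
BINARY_OP * → 43 * 1 = 43. Stack: [43]
STORE_FAST u → u=43. Stack: []
LOAD_FAST i → push 0. Stack: [0]
LOAD_CONST → push 1. Stack: [0, 1]
BINARY_OP + → 0 + 1 = 1. Stack: [1]
STORE_FAST i → i=1. Stack: []
LOAD_FAST i → push 1. Stack: [1]
LOAD_CONST → push 4. Stack: [1, 4]
COMPARE_OP bool(<) → 1 vs 4 = True. Stack: [True]
POP_JUMP_IF_FALSE → pop True; no jump. Stack: []
LOAD_FAST_LOAD_FAST u,b → push 43,1. Stack: [43, 1]
BINARY_OP * → 43 * 1 = 43. Stack: [43]
STORE_FAST u → u=43. Stack: []
LOAD_FAST i → push 1. Stack: [1]
LOAD_CONST → push 1. Stack: [1, 1]
BINARY_OP + → 1 + 1 = 2. Stack: [2]
STORE_FAST i → i=2. Stack: []
LOAD_FAST i → push 2. Stack: [2]
LOAD_CONST → push 4. Stack: [2, 4]
COMPARE_OP bool(<) → 2 vs 4 = True. Stack: [True]
POP_JUMP_IF_FALSE → pop True; no jump. Stack: []
LOAD_FAST_LOAD_FAST u,b → push 43,1. Stack: [43, 1]
BINARY_OP * → 43 * 1 = 43. Stack: [43]
STORE_FAST u → u=43. Stack: []
LOAD_FAST i → push 2. Stack: [2]
LOAD_CONST → push 1. Stack: [2, 1]
BINARY_OP + → 2 + 1 = 3. Stack: [3]
STORE_FAST i → i=3. Stack: []
LOAD_FAST i → push 3. Stack: [3]
LOAD_CONST → push 4. Stack: [3, 4]
COMPARE_OP bool(<) → 3 vs 4 = True. Stack: [True]
POP_JUMP_IF_FALSE → pop True; no jump. Stack: []
LOAD_FAST_LOAD_FAST u,b → push 43,1. Stack: [43, 1]
BINARY_OP * → 43 * 1 = 43. Stack: [43]
STORE_FAST u → u=43. Stack: []
LOAD_FAST i → push 3. Stack: [3]
LOAD_CONST → push 1. Stack: [3, 1]
BINARY_OP + → 3 + 1 = 4. Stack: [4]
STORE_FAST i → i=4. Stack: []
LOAD_FAST i → push 4. Stack: [4]
LOAD_CONST → push 4. Stack: [4, 4]
COMPARE_OP bool(<) → 4 vs 4 = False. Stack: [False]
POP_JUMP_IF_FALSE → pop False; jump. Stack: []
LOAD_FAST u → push 43. Stack: [43]
RETURN_VALUE → return 43.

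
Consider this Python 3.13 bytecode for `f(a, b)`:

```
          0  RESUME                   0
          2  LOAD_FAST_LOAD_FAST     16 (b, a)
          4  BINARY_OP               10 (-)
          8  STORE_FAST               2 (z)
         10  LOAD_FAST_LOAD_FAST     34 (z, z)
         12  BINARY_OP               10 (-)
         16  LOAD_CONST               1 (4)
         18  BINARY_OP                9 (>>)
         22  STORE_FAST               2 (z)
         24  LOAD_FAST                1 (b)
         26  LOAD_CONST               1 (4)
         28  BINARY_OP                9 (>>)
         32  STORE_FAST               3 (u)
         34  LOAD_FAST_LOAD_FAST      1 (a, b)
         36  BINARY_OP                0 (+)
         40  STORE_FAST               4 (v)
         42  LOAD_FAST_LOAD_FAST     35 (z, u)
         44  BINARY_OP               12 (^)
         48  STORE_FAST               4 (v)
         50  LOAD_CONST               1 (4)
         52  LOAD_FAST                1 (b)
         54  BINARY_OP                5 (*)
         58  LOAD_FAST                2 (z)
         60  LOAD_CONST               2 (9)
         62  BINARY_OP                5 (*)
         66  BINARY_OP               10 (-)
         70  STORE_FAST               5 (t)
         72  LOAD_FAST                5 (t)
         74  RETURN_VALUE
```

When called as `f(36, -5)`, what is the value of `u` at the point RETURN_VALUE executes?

LOAD_FAST_LOAD_FAST b,a → push -5,36. Stack: [-5, 36]
BINARY_OP - → -5 - 36 = -41. Stack: [-41]
STORE_FAST z → z=-41. Stack: []
LOAD_FAST_LOAD_FAST z,z → push -41,-41. Stack: [-41, -41]
BINARY_OP - → -41 - -41 = 0. Stack: [0]
LOAD_CONST → push 4. Stack: [0, 4]
BINARY_OP >> → 0 >> 4 = 0. Stack: [0]
STORE_FAST z → z=0. Stack: []
LOAD_FAST b → push -5. Stack: [-5]
LOAD_CONST → push 4. Stack: [-5, 4]
BINARY_OP >> → -5 >> 4 = -1. Stack: [-1]
STORE_FAST u → u=-1. Stack: []
LOAD_FAST_LOAD_FAST a,b → push 36,-5. Stack: [36, -5]
BINARY_OP + → 36 + -5 = 31. Stack: [31]
STORE_FAST v → v=31. Stack: []
LOAD_FAST_LOAD_FAST z,u → push 0,-1. Stack: [0, -1]
BINARY_OP ^ → 0 ^ -1 = -1. Stack: [-1]
STORE_FAST v → v=-1. Stack: []
LOAD_CONST → push 4. Stack: [4]
LOAD_FAST b → push -5. Stack: [4, -5]
BINARY_OP * → 4 * -5 = -20. Stack: [-20]
LOAD_FAST z → push 0. Stack: [-20, 0]
LOAD_CONST → push 9. Stack: [-20, 0, 9]
BINARY_OP * → 0 * 9 = 0. Stack: [-20, 0]
BINARY_OP - → -20 - 0 = -20. Stack: [-20]
STORE_FAST t → t=-20. Stack: []
LOAD_FAST t → push -20. Stack: [-20]
RETURN_VALUE → return -20.

-1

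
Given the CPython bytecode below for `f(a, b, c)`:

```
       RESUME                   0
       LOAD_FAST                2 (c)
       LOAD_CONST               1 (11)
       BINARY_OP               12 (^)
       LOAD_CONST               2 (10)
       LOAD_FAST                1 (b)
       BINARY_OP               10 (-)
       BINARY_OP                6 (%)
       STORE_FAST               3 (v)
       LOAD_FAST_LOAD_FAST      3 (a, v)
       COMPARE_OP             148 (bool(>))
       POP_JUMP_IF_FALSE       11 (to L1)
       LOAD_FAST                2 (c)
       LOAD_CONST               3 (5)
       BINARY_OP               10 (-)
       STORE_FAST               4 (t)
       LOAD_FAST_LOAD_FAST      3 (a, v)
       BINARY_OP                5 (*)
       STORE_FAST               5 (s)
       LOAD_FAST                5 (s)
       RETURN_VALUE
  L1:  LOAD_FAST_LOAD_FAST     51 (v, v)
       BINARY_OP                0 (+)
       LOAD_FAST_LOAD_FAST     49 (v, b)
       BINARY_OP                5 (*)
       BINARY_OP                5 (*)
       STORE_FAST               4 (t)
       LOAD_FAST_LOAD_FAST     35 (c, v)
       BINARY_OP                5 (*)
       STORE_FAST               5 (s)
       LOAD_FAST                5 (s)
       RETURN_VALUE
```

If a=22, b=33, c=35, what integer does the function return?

LOAD_FAST c → push 35. Stack: [35]
LOAD_CONST → push 11. Stack: [35, 11]
BINARY_OP ^ → 35 ^ 11 = 40. Stack: [40]
LOAD_CONST → push 10. Stack: [40, 10]
LOAD_FAST b → push 33. Stack: [40, 10, 33]
BINARY_OP - → 10 - 33 = -23. Stack: [40, -23]
BINARY_OP % → 40 % -23 = -6. Stack: [-6]
STORE_FAST v → v=-6. Stack: []
LOAD_FAST_LOAD_FAST a,v → push 22,-6. Stack: [22, -6]
COMPARE_OP bool(>) → 22 vs -6 = True. Stack: [True]
POP_JUMP_IF_FALSE → pop True; no jump. Stack: []
LOAD_FAST c → push 35. Stack: [35]
LOAD_CONST → push 5. Stack: [35, 5]
BINARY_OP - → 35 - 5 = 30. Stack: [30]
STORE_FAST t → t=30. Stack: []
LOAD_FAST_LOAD_FAST a,v → push 22,-6. Stack: [22, -6]
BINARY_OP * → 22 * -6 = -132. Stack: [-132]
STORE_FAST s → s=-132. Stack: []
LOAD_FAST s → push -132. Stack: [-132]
RETURN_VALUE → return -132.

-132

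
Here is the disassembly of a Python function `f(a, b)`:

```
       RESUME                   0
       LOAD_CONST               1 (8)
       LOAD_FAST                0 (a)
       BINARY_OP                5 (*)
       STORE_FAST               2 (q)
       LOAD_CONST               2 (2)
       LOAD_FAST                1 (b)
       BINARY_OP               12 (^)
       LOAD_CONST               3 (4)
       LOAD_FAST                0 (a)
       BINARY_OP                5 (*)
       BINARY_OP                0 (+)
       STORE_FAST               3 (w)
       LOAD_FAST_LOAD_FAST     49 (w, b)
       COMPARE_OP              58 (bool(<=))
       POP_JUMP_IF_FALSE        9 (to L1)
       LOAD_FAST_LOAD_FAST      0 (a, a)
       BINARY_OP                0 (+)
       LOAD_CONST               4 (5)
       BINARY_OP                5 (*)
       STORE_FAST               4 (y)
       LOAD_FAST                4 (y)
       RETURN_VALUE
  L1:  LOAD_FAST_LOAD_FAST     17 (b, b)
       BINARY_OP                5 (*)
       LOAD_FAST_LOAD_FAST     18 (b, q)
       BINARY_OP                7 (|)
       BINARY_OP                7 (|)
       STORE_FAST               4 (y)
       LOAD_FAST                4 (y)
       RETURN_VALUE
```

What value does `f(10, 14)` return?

LOAD_CONST → push 8. Stack: [8]
LOAD_FAST a → push 10. Stack: [8, 10]
BINARY_OP * → 8 * 10 = 80. Stack: [80]
STORE_FAST q → q=80. Stack: []
LOAD_CONST → push 2. Stack: [2]
LOAD_FAST b → push 14. Stack: [2, 14]
BINARY_OP ^ → 2 ^ 14 = 12. Stack: [12]
LOAD_CONST → push 4. Stack: [12, 4]
LOAD_FAST a → push 10. Stack: [12, 4, 10]
BINARY_OP * → 4 * 10 = 40. Stack: [12, 40]
BINARY_OP + → 12 + 40 = 52. Stack: [52]
STORE_FAST w → w=52. Stack: []
LOAD_FAST_LOAD_FAST w,b → push 52,14. Stack: [52, 14]
COMPARE_OP bool(<=) → 52 vs 14 = False. Stack: [False]
POP_JUMP_IF_FALSE → pop False; jump. Stack: []
LOAD_FAST_LOAD_FAST b,b → push 14,14. Stack: [14, 14]
BINARY_OP * → 14 * 14 = 196. Stack: [196]
LOAD_FAST_LOAD_FAST b,q → push 14,80. Stack: [196, 14, 80]
BINARY_OP | → 14 | 80 = 94. Stack: [196, 94]
BINARY_OP | → 196 | 94 = 222. Stack: [222]
STORE_FAST y → y=222. Stack: []
LOAD_FAST y → push 222. Stack: [222]
RETURN_VALUE → return 222.

222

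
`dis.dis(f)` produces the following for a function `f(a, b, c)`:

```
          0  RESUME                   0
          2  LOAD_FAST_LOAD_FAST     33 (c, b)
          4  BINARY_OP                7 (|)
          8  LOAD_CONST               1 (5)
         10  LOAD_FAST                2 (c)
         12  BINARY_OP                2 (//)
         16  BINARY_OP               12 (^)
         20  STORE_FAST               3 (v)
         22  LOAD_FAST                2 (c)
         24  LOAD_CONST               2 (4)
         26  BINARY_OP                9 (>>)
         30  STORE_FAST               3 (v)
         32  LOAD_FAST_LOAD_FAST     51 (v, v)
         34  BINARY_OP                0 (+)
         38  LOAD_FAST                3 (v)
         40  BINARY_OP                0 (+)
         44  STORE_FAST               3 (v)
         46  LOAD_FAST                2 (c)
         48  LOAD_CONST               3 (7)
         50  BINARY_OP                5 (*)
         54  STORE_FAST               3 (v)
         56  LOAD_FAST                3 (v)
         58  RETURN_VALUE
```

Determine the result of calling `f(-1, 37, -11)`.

-77

LOAD_FAST_LOAD_FAST c,b → push -11,37. Stack: [-11, 37]
BINARY_OP | → -11 | 37 = -11. Stack: [-11]
LOAD_CONST → push 5. Stack: [-11, 5]
LOAD_FAST c → push -11. Stack: [-11, 5, -11]
BINARY_OP // → 5 // -11 = -1. Stack: [-11, -1]
BINARY_OP ^ → -11 ^ -1 = 10. Stack: [10]
STORE_FAST v → v=10. Stack: []
LOAD_FAST c → push -11. Stack: [-11]
LOAD_CONST → push 4. Stack: [-11, 4]
BINARY_OP >> → -11 >> 4 = -1. Stack: [-1]
STORE_FAST v → v=-1. Stack: []
LOAD_FAST_LOAD_FAST v,v → push -1,-1. Stack: [-1, -1]
BINARY_OP + → -1 + -1 = -2. Stack: [-2]
LOAD_FAST v → push -1. Stack: [-2, -1]
BINARY_OP + → -2 + -1 = -3. Stack: [-3]
STORE_FAST v → v=-3. Stack: []
LOAD_FAST c → push -11. Stack: [-11]
LOAD_CONST → push 7. Stack: [-11, 7]
BINARY_OP * → -11 * 7 = -77. Stack: [-77]
STORE_FAST v → v=-77. Stack: []
LOAD_FAST v → push -77. Stack: [-77]
RETURN_VALUE → return -77.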